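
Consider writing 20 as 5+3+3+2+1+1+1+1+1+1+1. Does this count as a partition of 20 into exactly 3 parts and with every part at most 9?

The parts sum to 20, and the condition 'there are exactly 3 summands' is violated.

No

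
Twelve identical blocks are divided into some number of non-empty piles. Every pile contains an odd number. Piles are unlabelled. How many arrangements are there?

Enumerating:
1, 11
3, 9
1, 1, 1, 9
5, 7
1, 1, 3, 7
1, 1, 1, 1, 1, 7
1, 1, 5, 5
1, 3, 3, 5
1, 1, 1, 1, 3, 5
1, 1, 1, 1, 1, 1, 1, 5
3, 3, 3, 3
1, 1, 1, 3, 3, 3
1, 1, 1, 1, 1, 1, 3, 3
1, 1, 1, 1, 1, 1, 1, 1, 1, 3
1, 1, 1, 1, 1, 1, 1, 1, 1, 1, 1, 1
That's 15 in total.

15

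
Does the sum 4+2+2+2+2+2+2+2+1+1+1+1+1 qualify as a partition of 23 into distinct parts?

No

The parts sum to 23, and the condition 'all summands are distinct' is violated.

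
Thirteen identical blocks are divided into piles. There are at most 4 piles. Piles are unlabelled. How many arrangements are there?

There are too many to list fully; the first 12 (by largest part) are:
13
12,1
11,2
11,1,1
10,3
10,2,1
10,1,1,1
9,4
9,3,1
9,2,2
9,2,1,1
8,5
…and 27 more, for 39 total.

39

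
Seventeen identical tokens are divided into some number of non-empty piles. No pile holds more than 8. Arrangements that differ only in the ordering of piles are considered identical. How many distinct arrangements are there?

230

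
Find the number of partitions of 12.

77

A full systematic count gives 77.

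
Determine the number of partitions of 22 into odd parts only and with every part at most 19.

88

There are 88 such partitions.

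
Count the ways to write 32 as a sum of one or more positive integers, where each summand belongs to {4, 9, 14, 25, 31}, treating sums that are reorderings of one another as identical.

3

Enumerating:
14 + 14 + 4
14 + 9 + 9
4 + 4 + 4 + 4 + 4 + 4 + 4 + 4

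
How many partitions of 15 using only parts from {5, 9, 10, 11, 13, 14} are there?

2

They are:
10 + 5
5 + 5 + 5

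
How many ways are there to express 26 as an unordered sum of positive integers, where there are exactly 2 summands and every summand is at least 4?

Listing the qualifying partitions of 26:
22, 4
21, 5
20, 6
19, 7
18, 8
17, 9
16, 10
15, 11
14, 12
13, 13

10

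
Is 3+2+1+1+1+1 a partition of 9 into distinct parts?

No

The parts sum to 9, and the condition 'all summands are distinct' is violated.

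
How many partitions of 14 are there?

Systematic enumeration (by largest part, then next-largest, …) yields 135.

135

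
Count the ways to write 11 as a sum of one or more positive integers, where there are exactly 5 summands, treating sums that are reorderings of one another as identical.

They are:
1,1,1,1,7
1,1,1,2,6
1,1,1,3,5
1,1,2,2,5
1,1,1,4,4
1,1,2,3,4
1,2,2,2,4
1,1,3,3,3
1,2,2,3,3
2,2,2,2,3
Counting gives 10.

10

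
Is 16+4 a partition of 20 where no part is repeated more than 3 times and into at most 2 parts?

Yes

The parts sum to 20, and the condition 'no summand is used more than 3 times' holds; the condition 'there are at most 2 summands' holds.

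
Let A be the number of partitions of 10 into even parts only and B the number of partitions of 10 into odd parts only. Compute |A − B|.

Partitions of 10 into even parts only: 7.
Partitions of 10 into odd parts only: 10.
|7 − 10| = 3.

3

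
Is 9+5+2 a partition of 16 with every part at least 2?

Yes

The parts sum to 16, and the condition 'every summand is at least 2' holds.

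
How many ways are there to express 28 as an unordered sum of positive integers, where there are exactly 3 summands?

65

A partial list (first 12 by largest part):
26 + 1 + 1
25 + 2 + 1
24 + 3 + 1
24 + 2 + 2
23 + 4 + 1
23 + 3 + 2
22 + 5 + 1
22 + 4 + 2
22 + 3 + 3
21 + 6 + 1
21 + 5 + 2
21 + 4 + 3
…and 53 more, for 65 total.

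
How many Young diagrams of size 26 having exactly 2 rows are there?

13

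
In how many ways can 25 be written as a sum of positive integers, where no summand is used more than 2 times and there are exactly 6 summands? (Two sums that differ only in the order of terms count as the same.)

117

Enumerating by decreasing first part gives 117 partitions in all.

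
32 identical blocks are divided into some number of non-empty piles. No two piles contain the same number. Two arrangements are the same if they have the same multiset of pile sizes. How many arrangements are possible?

There are 390 such partitions.

390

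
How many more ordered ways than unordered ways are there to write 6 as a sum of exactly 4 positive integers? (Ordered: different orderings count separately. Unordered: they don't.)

Ordered (compositions into 4 parts): C(5,3) = 10.
Partitions of 6 into exactly 4 parts: 2.
Difference: 10 − 2 = 8.

8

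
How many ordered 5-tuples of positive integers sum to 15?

1001

Place 4 bars in the 14 internal gaps of a row of 15 dots: C(14,4) = 1001.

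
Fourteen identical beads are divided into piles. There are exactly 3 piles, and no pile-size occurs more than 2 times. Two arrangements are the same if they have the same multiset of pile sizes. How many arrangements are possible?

16

The partitions of 14 that satisfy the conditions:
12, 1, 1
11, 2, 1
10, 3, 1
10, 2, 2
9, 4, 1
9, 3, 2
8, 5, 1
8, 4, 2
8, 3, 3
7, 6, 1
7, 5, 2
7, 4, 3
6, 6, 2
6, 5, 3
6, 4, 4
5, 5, 4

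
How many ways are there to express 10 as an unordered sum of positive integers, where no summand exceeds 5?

A partial list (first 12 by largest part):
5, 5
5, 4, 1
5, 3, 2
5, 3, 1, 1
5, 2, 2, 1
5, 2, 1, 1, 1
5, 1, 1, 1, 1, 1
4, 4, 2
4, 4, 1, 1
4, 3, 3
4, 3, 2, 1
4, 3, 1, 1, 1
…and 18 more, for 30 total.

30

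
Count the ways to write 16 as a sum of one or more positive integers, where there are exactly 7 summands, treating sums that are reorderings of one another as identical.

28

A partial list (first 12 by largest part):
10, 1, 1, 1, 1, 1, 1
9, 2, 1, 1, 1, 1, 1
8, 3, 1, 1, 1, 1, 1
8, 2, 2, 1, 1, 1, 1
7, 4, 1, 1, 1, 1, 1
7, 3, 2, 1, 1, 1, 1
7, 2, 2, 2, 1, 1, 1
6, 5, 1, 1, 1, 1, 1
6, 4, 2, 1, 1, 1, 1
6, 3, 3, 1, 1, 1, 1
6, 3, 2, 2, 1, 1, 1
6, 2, 2, 2, 2, 1, 1
…and 16 more, for 28 total.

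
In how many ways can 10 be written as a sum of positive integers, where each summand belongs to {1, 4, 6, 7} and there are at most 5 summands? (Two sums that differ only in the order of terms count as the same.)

4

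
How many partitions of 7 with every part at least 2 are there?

Enumerating:
7
2+5
3+4
2+2+3
Counting gives 4.

4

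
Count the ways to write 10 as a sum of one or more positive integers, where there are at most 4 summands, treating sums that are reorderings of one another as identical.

Enumerating:
10
9 + 1
8 + 2
8 + 1 + 1
7 + 3
7 + 2 + 1
7 + 1 + 1 + 1
6 + 4
6 + 3 + 1
6 + 2 + 2
6 + 2 + 1 + 1
5 + 5
5 + 4 + 1
5 + 3 + 2
5 + 3 + 1 + 1
5 + 2 + 2 + 1
4 + 4 + 2
4 + 4 + 1 + 1
4 + 3 + 3
4 + 3 + 2 + 1
4 + 2 + 2 + 2
3 + 3 + 3 + 1
3 + 3 + 2 + 2

23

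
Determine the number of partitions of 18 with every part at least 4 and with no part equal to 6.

11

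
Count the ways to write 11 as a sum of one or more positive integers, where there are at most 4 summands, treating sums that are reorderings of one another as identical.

27

A partial list (first 12 by largest part):
11
10 + 1
9 + 2
9 + 1 + 1
8 + 3
8 + 2 + 1
8 + 1 + 1 + 1
7 + 4
7 + 3 + 1
7 + 2 + 2
7 + 2 + 1 + 1
6 + 5
…and 15 more, for 27 total.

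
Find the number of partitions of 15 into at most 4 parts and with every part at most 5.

6

Enumerating:
5,5,5
5,5,4,1
5,5,3,2
5,4,4,2
5,4,3,3
4,4,4,3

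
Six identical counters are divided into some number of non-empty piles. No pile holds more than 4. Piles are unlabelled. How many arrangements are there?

9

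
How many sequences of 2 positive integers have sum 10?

9

A composition of 10 into 2 positive parts is chosen by placing 1 dividers among the 9 gaps between 10 units: C(9,1) = 9.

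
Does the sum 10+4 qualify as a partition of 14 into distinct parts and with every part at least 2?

Yes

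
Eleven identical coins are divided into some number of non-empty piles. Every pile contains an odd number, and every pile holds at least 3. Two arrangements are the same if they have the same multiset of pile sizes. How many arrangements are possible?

2

They are:
11
5, 3, 3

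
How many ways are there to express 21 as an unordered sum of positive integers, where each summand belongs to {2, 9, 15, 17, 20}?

They are:
17 + 2 + 2
15 + 2 + 2 + 2
9 + 2 + 2 + 2 + 2 + 2 + 2
Counting gives 3.

3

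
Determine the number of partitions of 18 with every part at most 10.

Counting exhaustively, 340 partitions satisfy the conditions.

340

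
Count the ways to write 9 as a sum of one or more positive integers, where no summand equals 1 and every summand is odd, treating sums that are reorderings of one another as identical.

Enumerating:
9
3, 3, 3
Counting gives 2.

2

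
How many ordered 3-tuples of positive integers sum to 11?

45

A composition of 11 into 3 positive parts is chosen by placing 2 dividers among the 10 gaps between 11 units: C(10,2) = 45.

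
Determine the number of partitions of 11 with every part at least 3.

6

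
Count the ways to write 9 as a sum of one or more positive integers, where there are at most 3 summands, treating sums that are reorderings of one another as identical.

They are:
9
8+1
7+2
7+1+1
6+3
6+2+1
5+4
5+3+1
5+2+2
4+4+1
4+3+2
3+3+3
Counting gives 12.

12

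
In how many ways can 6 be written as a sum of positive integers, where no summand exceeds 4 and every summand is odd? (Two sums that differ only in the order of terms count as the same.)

3

They are:
3+3
3+1+1+1
1+1+1+1+1+1
Counting gives 3.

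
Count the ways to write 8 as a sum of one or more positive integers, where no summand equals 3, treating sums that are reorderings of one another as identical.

Listing the qualifying partitions of 8:
8
7,1
6,2
6,1,1
5,2,1
5,1,1,1
4,4
4,2,2
4,2,1,1
4,1,1,1,1
2,2,2,2
2,2,2,1,1
2,2,1,1,1,1
2,1,1,1,1,1,1
1,1,1,1,1,1,1,1

15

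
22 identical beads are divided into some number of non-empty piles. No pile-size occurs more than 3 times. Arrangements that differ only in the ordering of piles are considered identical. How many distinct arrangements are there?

484

There are 484 such partitions.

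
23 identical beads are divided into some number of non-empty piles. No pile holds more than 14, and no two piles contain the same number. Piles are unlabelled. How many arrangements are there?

79

Direct enumeration gives 79 partitions.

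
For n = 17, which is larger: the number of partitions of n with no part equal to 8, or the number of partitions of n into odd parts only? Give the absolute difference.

Partitions of 17 with no part equal to 8: 267.
Partitions of 17 into odd parts only: 38.
|267 − 38| = 229.

229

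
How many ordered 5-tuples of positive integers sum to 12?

A composition of 12 into 5 positive parts is chosen by placing 4 dividers among the 11 gaps between 12 units: C(11,4) = 330.

330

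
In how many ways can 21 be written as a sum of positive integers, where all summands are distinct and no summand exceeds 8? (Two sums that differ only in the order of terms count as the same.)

Enumerating:
6+7+8
1+5+7+8
2+4+7+8
1+2+3+7+8
2+5+6+8
3+4+6+8
1+2+4+6+8
1+3+4+5+8
3+5+6+7
1+2+5+6+7
1+3+4+6+7
2+3+4+5+7
1+2+3+4+5+6
Counting gives 13.

13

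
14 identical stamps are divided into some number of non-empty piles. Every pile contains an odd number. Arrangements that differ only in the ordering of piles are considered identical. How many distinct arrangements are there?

22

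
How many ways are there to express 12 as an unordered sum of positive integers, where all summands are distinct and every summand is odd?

3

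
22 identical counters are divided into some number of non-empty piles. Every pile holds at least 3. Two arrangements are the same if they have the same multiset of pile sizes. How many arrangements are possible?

Enumerating by decreasing first part gives 73 partitions in all.

73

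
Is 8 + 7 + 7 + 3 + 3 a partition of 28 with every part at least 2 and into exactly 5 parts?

The parts sum to 28, and the condition 'every summand is at least 2' holds; the condition 'there are exactly 5 summands' holds.

Yes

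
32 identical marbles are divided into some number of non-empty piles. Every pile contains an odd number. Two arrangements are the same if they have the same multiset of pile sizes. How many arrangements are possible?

390

Systematic enumeration (by largest part, then next-largest, …) yields 390.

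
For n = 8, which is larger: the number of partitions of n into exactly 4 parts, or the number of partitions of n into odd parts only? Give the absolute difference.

1

Partitions of 8 into exactly 4 parts: 5.
Partitions of 8 into odd parts only: 6.
|5 − 6| = 1.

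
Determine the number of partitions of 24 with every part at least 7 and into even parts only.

Enumerating:
24
16 + 8
14 + 10
12 + 12
8 + 8 + 8

5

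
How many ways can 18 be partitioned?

Systematic enumeration (by largest part, then next-largest, …) yields 385.

385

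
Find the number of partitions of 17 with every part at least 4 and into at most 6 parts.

The partitions of 17 that satisfy the conditions:
17
13,4
12,5
11,6
10,7
9,8
9,4,4
8,5,4
7,6,4
7,5,5
6,6,5
5,4,4,4

12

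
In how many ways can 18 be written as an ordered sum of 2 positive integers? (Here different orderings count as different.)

Place 1 bars in the 17 internal gaps of a row of 18 dots: C(17,1) = 17.

17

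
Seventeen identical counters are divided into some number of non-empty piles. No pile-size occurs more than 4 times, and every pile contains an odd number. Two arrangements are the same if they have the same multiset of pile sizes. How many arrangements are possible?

They are:
17
15, 1, 1
13, 3, 1
13, 1, 1, 1, 1
11, 5, 1
11, 3, 3
11, 3, 1, 1, 1
9, 7, 1
9, 5, 3
9, 5, 1, 1, 1
9, 3, 3, 1, 1
7, 7, 3
7, 7, 1, 1, 1
7, 5, 5
7, 5, 3, 1, 1
7, 3, 3, 3, 1
7, 3, 3, 1, 1, 1, 1
5, 5, 5, 1, 1
5, 5, 3, 3, 1
5, 5, 3, 1, 1, 1, 1
5, 3, 3, 3, 3
5, 3, 3, 3, 1, 1, 1

22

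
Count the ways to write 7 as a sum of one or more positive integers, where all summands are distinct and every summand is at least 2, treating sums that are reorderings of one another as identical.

The partitions of 7 that satisfy the conditions:
7
5 + 2
4 + 3
Counting gives 3.

3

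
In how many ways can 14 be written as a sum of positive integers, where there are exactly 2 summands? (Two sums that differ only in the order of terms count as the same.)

7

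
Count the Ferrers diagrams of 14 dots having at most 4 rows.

There are too many to list fully; the first 12 (by largest part) are:
14
13, 1
12, 2
12, 1, 1
11, 3
11, 2, 1
11, 1, 1, 1
10, 4
10, 3, 1
10, 2, 2
10, 2, 1, 1
9, 5
…and 35 more, for 47 total.

47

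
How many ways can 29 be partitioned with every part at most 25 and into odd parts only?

Systematic enumeration (by largest part, then next-largest, …) yields 254.

254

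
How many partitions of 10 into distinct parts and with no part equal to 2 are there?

6

Listing the qualifying partitions of 10:
10
9 + 1
7 + 3
6 + 4
6 + 3 + 1
5 + 4 + 1
Counting gives 6.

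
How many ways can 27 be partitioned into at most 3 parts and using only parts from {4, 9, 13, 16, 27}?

2

Listing the qualifying partitions of 27:
27
9, 9, 9
That's 2 in total.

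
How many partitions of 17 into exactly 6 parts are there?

A partial list (first 12 by largest part):
12 + 1 + 1 + 1 + 1 + 1
11 + 2 + 1 + 1 + 1 + 1
10 + 3 + 1 + 1 + 1 + 1
10 + 2 + 2 + 1 + 1 + 1
9 + 4 + 1 + 1 + 1 + 1
9 + 3 + 2 + 1 + 1 + 1
9 + 2 + 2 + 2 + 1 + 1
8 + 5 + 1 + 1 + 1 + 1
8 + 4 + 2 + 1 + 1 + 1
8 + 3 + 3 + 1 + 1 + 1
8 + 3 + 2 + 2 + 1 + 1
8 + 2 + 2 + 2 + 2 + 1
…and 32 more, for 44 total.

44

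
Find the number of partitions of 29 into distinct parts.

256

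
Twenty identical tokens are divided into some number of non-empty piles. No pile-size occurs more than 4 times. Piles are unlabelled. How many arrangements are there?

There are 409 such partitions.

409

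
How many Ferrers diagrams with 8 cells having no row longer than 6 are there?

Listing the qualifying partitions of 8:
6+2
6+1+1
5+3
5+2+1
5+1+1+1
4+4
4+3+1
4+2+2
4+2+1+1
4+1+1+1+1
3+3+2
3+3+1+1
3+2+2+1
3+2+1+1+1
3+1+1+1+1+1
2+2+2+2
2+2+2+1+1
2+2+1+1+1+1
2+1+1+1+1+1+1
1+1+1+1+1+1+1+1

20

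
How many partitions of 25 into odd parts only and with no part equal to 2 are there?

Direct enumeration gives 142 partitions.

142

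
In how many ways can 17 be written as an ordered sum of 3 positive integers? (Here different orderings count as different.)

120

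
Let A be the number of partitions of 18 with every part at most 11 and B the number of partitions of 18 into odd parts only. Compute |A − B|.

Partitions of 18 with every part at most 11: 355.
Partitions of 18 into odd parts only: 46.
|355 − 46| = 309.

309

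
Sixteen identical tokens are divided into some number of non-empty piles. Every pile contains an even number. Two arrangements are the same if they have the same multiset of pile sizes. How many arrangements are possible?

22

Enumerating:
16
14,2
12,4
12,2,2
10,6
10,4,2
10,2,2,2
8,8
8,6,2
8,4,4
8,4,2,2
8,2,2,2,2
6,6,4
6,6,2,2
6,4,4,2
6,4,2,2,2
6,2,2,2,2,2
4,4,4,4
4,4,4,2,2
4,4,2,2,2,2
4,2,2,2,2,2,2
2,2,2,2,2,2,2,2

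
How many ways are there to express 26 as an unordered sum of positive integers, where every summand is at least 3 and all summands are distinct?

51

There are too many to list fully; the first 12 (by largest part) are:
26
23 + 3
22 + 4
21 + 5
20 + 6
19 + 7
19 + 4 + 3
18 + 8
18 + 5 + 3
17 + 9
17 + 6 + 3
17 + 5 + 4
…and 39 more, for 51 total.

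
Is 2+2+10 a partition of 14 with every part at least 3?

No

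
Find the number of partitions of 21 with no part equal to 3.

A full systematic count gives 407.

407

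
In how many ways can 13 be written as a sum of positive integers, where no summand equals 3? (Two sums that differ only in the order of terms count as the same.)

59

There are too many to list fully; the first 12 (by largest part) are:
13
12 + 1
11 + 2
11 + 1 + 1
10 + 2 + 1
10 + 1 + 1 + 1
9 + 4
9 + 2 + 2
9 + 2 + 1 + 1
9 + 1 + 1 + 1 + 1
8 + 5
8 + 4 + 1
…and 47 more, for 59 total.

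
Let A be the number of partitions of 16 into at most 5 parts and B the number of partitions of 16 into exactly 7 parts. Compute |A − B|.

73

Partitions of 16 into at most 5 parts: 101.
Partitions of 16 into exactly 7 parts: 28.
|101 − 28| = 73.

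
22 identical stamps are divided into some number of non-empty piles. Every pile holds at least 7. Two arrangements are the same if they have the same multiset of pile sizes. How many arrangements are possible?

7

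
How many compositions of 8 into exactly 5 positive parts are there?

By stars and bars with positive parts, the count is C(7,4) = 35.

35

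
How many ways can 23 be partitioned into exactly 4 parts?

94

Direct enumeration gives 94 partitions.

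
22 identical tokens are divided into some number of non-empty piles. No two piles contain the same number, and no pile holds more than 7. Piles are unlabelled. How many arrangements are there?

4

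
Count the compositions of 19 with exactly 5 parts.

3060

A composition of 19 into 5 positive parts is chosen by placing 4 dividers among the 18 gaps between 19 units: C(18,4) = 3060.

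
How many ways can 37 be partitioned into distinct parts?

760

Counting exhaustively, 760 partitions satisfy the conditions.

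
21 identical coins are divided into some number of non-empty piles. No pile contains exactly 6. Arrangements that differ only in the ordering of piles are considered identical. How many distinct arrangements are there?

There are 616 such partitions.

616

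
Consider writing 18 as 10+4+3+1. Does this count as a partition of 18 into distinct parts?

The parts sum to 18, and the condition 'all summands are distinct' holds.

Yes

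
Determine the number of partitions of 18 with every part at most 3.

There are too many to list fully; the first 12 (by largest part) are:
3 + 3 + 3 + 3 + 3 + 3
3 + 3 + 3 + 3 + 3 + 2 + 1
3 + 3 + 3 + 3 + 3 + 1 + 1 + 1
3 + 3 + 3 + 3 + 2 + 2 + 2
3 + 3 + 3 + 3 + 2 + 2 + 1 + 1
3 + 3 + 3 + 3 + 2 + 1 + 1 + 1 + 1
3 + 3 + 3 + 3 + 1 + 1 + 1 + 1 + 1 + 1
3 + 3 + 3 + 2 + 2 + 2 + 2 + 1
3 + 3 + 3 + 2 + 2 + 2 + 1 + 1 + 1
3 + 3 + 3 + 2 + 2 + 1 + 1 + 1 + 1 + 1
3 + 3 + 3 + 2 + 1 + 1 + 1 + 1 + 1 + 1 + 1
3 + 3 + 3 + 1 + 1 + 1 + 1 + 1 + 1 + 1 + 1 + 1
…and 25 more, for 37 total.

37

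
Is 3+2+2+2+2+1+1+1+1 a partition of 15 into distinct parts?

The parts sum to 15, and the condition 'all summands are distinct' is violated.

No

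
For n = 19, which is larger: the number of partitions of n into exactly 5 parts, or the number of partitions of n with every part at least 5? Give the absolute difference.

Partitions of 19 into exactly 5 parts: 70.
Partitions of 19 with every part at least 5: 10.
|70 − 10| = 60.

60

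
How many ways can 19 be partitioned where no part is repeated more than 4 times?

325

Counting exhaustively, 325 partitions satisfy the conditions.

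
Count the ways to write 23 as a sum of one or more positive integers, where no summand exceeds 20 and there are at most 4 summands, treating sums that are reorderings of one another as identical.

146

There are 146 such partitions.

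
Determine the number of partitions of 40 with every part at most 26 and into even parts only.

597

Direct enumeration gives 597 partitions.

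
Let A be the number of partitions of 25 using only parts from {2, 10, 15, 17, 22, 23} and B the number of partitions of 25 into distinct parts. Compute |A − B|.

Partitions of 25 using only parts from {2, 10, 15, 17, 22, 23}: 4.
Partitions of 25 into distinct parts: 142.
|4 − 142| = 138.

138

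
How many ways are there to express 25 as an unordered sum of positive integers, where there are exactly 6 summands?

235

A full systematic count gives 235.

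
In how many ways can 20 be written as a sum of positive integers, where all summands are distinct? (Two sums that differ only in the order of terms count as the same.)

64

A partial list (first 12 by largest part):
20
19, 1
18, 2
17, 3
17, 2, 1
16, 4
16, 3, 1
15, 5
15, 4, 1
15, 3, 2
14, 6
14, 5, 1
…and 52 more, for 64 total.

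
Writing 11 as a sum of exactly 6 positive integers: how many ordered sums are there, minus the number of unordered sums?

Compositions: C(10,5) = 252.
Unordered (partitions into 6 parts): 7.
Difference: 252 − 7 = 245.

245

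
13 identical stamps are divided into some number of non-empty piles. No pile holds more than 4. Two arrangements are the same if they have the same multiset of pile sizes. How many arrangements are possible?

39

A partial list (first 12 by largest part):
4, 4, 4, 1
4, 4, 3, 2
4, 4, 3, 1, 1
4, 4, 2, 2, 1
4, 4, 2, 1, 1, 1
4, 4, 1, 1, 1, 1, 1
4, 3, 3, 3
4, 3, 3, 2, 1
4, 3, 3, 1, 1, 1
4, 3, 2, 2, 2
4, 3, 2, 2, 1, 1
4, 3, 2, 1, 1, 1, 1
…and 27 more, for 39 total.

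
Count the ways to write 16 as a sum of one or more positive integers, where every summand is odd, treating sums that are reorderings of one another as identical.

32

A partial list (first 12 by largest part):
15,1
13,3
13,1,1,1
11,5
11,3,1,1
11,1,1,1,1,1
9,7
9,5,1,1
9,3,3,1
9,3,1,1,1,1
9,1,1,1,1,1,1,1
7,7,1,1
…and 20 more, for 32 total.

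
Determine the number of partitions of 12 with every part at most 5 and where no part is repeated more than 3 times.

24

The partitions of 12 that satisfy the conditions:
2, 5, 5
1, 1, 5, 5
3, 4, 5
1, 2, 4, 5
1, 1, 1, 4, 5
1, 3, 3, 5
2, 2, 3, 5
1, 1, 2, 3, 5
1, 2, 2, 2, 5
1, 1, 1, 2, 2, 5
4, 4, 4
1, 3, 4, 4
2, 2, 4, 4
1, 1, 2, 4, 4
2, 3, 3, 4
1, 1, 3, 3, 4
1, 2, 2, 3, 4
1, 1, 1, 2, 3, 4
1, 1, 2, 2, 2, 4
1, 2, 3, 3, 3
1, 1, 1, 3, 3, 3
2, 2, 2, 3, 3
1, 1, 2, 2, 3, 3
1, 1, 1, 2, 2, 2, 3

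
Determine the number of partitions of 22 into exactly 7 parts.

131

A full systematic count gives 131.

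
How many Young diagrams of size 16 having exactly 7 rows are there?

28

There are too many to list fully; the first 12 (by largest part) are:
10,1,1,1,1,1,1
9,2,1,1,1,1,1
8,3,1,1,1,1,1
8,2,2,1,1,1,1
7,4,1,1,1,1,1
7,3,2,1,1,1,1
7,2,2,2,1,1,1
6,5,1,1,1,1,1
6,4,2,1,1,1,1
6,3,3,1,1,1,1
6,3,2,2,1,1,1
6,2,2,2,2,1,1
…and 16 more, for 28 total.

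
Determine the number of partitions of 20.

There are 627 such partitions.

627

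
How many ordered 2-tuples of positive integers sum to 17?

Place 1 bars in the 16 internal gaps of a row of 17 dots: C(16,1) = 16.

16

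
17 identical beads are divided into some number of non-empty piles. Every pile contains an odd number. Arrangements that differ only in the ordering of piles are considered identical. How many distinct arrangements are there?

38

A partial list (first 12 by largest part):
17
15,1,1
13,3,1
13,1,1,1,1
11,5,1
11,3,3
11,3,1,1,1
11,1,1,1,1,1,1
9,7,1
9,5,3
9,5,1,1,1
9,3,3,1,1
…and 26 more, for 38 total.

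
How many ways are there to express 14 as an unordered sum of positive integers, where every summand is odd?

They are:
13,1
11,3
11,1,1,1
9,5
9,3,1,1
9,1,1,1,1,1
7,7
7,5,1,1
7,3,3,1
7,3,1,1,1,1
7,1,1,1,1,1,1,1
5,5,3,1
5,5,1,1,1,1
5,3,3,3
5,3,3,1,1,1
5,3,1,1,1,1,1,1
5,1,1,1,1,1,1,1,1,1
3,3,3,3,1,1
3,3,3,1,1,1,1,1
3,3,1,1,1,1,1,1,1,1
3,1,1,1,1,1,1,1,1,1,1,1
1,1,1,1,1,1,1,1,1,1,1,1,1,1

22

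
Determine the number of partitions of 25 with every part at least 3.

Counting exhaustively, 130 partitions satisfy the conditions.

130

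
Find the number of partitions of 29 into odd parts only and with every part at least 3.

There are too many to list fully; the first 12 (by largest part) are:
29
23+3+3
21+5+3
19+7+3
19+5+5
17+9+3
17+7+5
17+3+3+3+3
15+11+3
15+9+5
15+7+7
15+5+3+3+3
…and 22 more, for 34 total.

34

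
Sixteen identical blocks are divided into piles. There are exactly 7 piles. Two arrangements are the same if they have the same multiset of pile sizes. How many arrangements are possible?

28

There are too many to list fully; the first 12 (by largest part) are:
10+1+1+1+1+1+1
9+2+1+1+1+1+1
8+3+1+1+1+1+1
8+2+2+1+1+1+1
7+4+1+1+1+1+1
7+3+2+1+1+1+1
7+2+2+2+1+1+1
6+5+1+1+1+1+1
6+4+2+1+1+1+1
6+3+3+1+1+1+1
6+3+2+2+1+1+1
6+2+2+2+2+1+1
…and 16 more, for 28 total.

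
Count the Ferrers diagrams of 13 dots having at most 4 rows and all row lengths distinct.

18

The partitions of 13 that satisfy the conditions:
13
12+1
11+2
10+3
10+2+1
9+4
9+3+1
8+5
8+4+1
8+3+2
7+6
7+5+1
7+4+2
7+3+2+1
6+5+2
6+4+3
6+4+2+1
5+4+3+1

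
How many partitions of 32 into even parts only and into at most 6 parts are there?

136

A full systematic count gives 136.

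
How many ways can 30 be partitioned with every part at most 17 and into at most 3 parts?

42

There are too many to list fully; the first 12 (by largest part) are:
17+13
17+12+1
17+11+2
17+10+3
17+9+4
17+8+5
17+7+6
16+14
16+13+1
16+12+2
16+11+3
16+10+4
…and 30 more, for 42 total.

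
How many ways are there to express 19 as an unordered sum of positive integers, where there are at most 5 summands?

164

A full systematic count gives 164.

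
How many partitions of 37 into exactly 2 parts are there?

Listing the qualifying partitions of 37:
36 + 1
35 + 2
34 + 3
33 + 4
32 + 5
31 + 6
30 + 7
29 + 8
28 + 9
27 + 10
26 + 11
25 + 12
24 + 13
23 + 14
22 + 15
21 + 16
20 + 17
19 + 18
Counting gives 18.

18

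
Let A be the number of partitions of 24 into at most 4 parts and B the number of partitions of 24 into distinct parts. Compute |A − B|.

Partitions of 24 into at most 4 parts: 169.
Partitions of 24 into distinct parts: 122.
|169 − 122| = 47.

47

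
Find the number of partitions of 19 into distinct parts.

54

There are too many to list fully; the first 12 (by largest part) are:
19
18+1
17+2
16+3
16+2+1
15+4
15+3+1
14+5
14+4+1
14+3+2
13+6
13+5+1
…and 42 more, for 54 total.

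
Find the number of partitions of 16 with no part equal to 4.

154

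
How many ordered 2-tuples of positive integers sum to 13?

Equivalently, choose which 1 of the 12 gaps become plus signs: C(12,1) = 12.

12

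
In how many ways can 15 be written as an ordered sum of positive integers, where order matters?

There are 14 gaps and each independently is a cut or not, giving 2^14 = 16384.

16384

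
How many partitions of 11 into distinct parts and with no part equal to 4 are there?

Enumerating:
11
10,1
9,2
8,3
8,2,1
7,3,1
6,5
6,3,2
5,3,2,1

9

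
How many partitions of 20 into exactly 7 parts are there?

82

Counting exhaustively, 82 partitions satisfy the conditions.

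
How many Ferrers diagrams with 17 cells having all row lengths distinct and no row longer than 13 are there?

There are too many to list fully; the first 12 (by largest part) are:
13, 4
13, 3, 1
12, 5
12, 4, 1
12, 3, 2
11, 6
11, 5, 1
11, 4, 2
11, 3, 2, 1
10, 7
10, 6, 1
10, 5, 2
…and 21 more, for 33 total.

33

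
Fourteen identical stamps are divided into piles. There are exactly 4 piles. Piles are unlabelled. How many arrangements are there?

23

Listing the qualifying partitions of 14:
11+1+1+1
10+2+1+1
9+3+1+1
9+2+2+1
8+4+1+1
8+3+2+1
8+2+2+2
7+5+1+1
7+4+2+1
7+3+3+1
7+3+2+2
6+6+1+1
6+5+2+1
6+4+3+1
6+4+2+2
6+3+3+2
5+5+3+1
5+5+2+2
5+4+4+1
5+4+3+2
5+3+3+3
4+4+4+2
4+4+3+3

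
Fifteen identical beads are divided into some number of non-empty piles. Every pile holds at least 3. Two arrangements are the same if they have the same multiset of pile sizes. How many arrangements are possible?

The partitions of 15 that satisfy the conditions:
15
12, 3
11, 4
10, 5
9, 6
9, 3, 3
8, 7
8, 4, 3
7, 5, 3
7, 4, 4
6, 6, 3
6, 5, 4
6, 3, 3, 3
5, 5, 5
5, 4, 3, 3
4, 4, 4, 3
3, 3, 3, 3, 3

17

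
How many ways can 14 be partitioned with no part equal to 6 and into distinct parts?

17

They are:
14
1,13
2,12
3,11
1,2,11
4,10
1,3,10
5,9
1,4,9
2,3,9
1,5,8
2,4,8
1,2,3,8
2,5,7
3,4,7
1,2,4,7
2,3,4,5
Counting gives 17.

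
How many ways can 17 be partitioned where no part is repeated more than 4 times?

205

Direct enumeration gives 205 partitions.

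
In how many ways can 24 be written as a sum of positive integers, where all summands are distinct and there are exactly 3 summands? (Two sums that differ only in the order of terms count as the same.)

37

A partial list (first 12 by largest part):
21 + 2 + 1
20 + 3 + 1
19 + 4 + 1
19 + 3 + 2
18 + 5 + 1
18 + 4 + 2
17 + 6 + 1
17 + 5 + 2
17 + 4 + 3
16 + 7 + 1
16 + 6 + 2
16 + 5 + 3
…and 25 more, for 37 total.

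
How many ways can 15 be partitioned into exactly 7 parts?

21

Listing the qualifying partitions of 15:
9,1,1,1,1,1,1
8,2,1,1,1,1,1
7,3,1,1,1,1,1
7,2,2,1,1,1,1
6,4,1,1,1,1,1
6,3,2,1,1,1,1
6,2,2,2,1,1,1
5,5,1,1,1,1,1
5,4,2,1,1,1,1
5,3,3,1,1,1,1
5,3,2,2,1,1,1
5,2,2,2,2,1,1
4,4,3,1,1,1,1
4,4,2,2,1,1,1
4,3,3,2,1,1,1
4,3,2,2,2,1,1
4,2,2,2,2,2,1
3,3,3,3,1,1,1
3,3,3,2,2,1,1
3,3,2,2,2,2,1
3,2,2,2,2,2,2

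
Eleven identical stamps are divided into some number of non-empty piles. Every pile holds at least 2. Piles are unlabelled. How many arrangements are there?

14

They are:
11
9,2
8,3
7,4
7,2,2
6,5
6,3,2
5,4,2
5,3,3
5,2,2,2
4,4,3
4,3,2,2
3,3,3,2
3,2,2,2,2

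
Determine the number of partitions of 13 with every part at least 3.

10

They are:
13
10, 3
9, 4
8, 5
7, 6
7, 3, 3
6, 4, 3
5, 5, 3
5, 4, 4
4, 3, 3, 3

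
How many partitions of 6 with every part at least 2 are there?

4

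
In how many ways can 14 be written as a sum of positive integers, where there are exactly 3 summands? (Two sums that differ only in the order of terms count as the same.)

16

The partitions of 14 that satisfy the conditions:
12,1,1
11,2,1
10,3,1
10,2,2
9,4,1
9,3,2
8,5,1
8,4,2
8,3,3
7,6,1
7,5,2
7,4,3
6,6,2
6,5,3
6,4,4
5,5,4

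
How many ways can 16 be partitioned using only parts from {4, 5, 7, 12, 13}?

Enumerating:
4,12
4,5,7
4,4,4,4
Counting gives 3.

3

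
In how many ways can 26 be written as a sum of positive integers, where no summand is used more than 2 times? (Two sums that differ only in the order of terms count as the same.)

Systematic enumeration (by largest part, then next-largest, …) yields 617.

617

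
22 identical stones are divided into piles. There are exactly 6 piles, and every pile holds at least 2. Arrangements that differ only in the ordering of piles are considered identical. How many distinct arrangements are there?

35

A partial list (first 12 by largest part):
2 + 2 + 2 + 2 + 2 + 12
2 + 2 + 2 + 2 + 3 + 11
2 + 2 + 2 + 2 + 4 + 10
2 + 2 + 2 + 3 + 3 + 10
2 + 2 + 2 + 2 + 5 + 9
2 + 2 + 2 + 3 + 4 + 9
2 + 2 + 3 + 3 + 3 + 9
2 + 2 + 2 + 2 + 6 + 8
2 + 2 + 2 + 3 + 5 + 8
2 + 2 + 2 + 4 + 4 + 8
2 + 2 + 3 + 3 + 4 + 8
2 + 3 + 3 + 3 + 3 + 8
…and 23 more, for 35 total.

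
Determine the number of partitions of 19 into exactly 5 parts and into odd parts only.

13

Enumerating:
15 + 1 + 1 + 1 + 1
13 + 3 + 1 + 1 + 1
11 + 5 + 1 + 1 + 1
11 + 3 + 3 + 1 + 1
9 + 7 + 1 + 1 + 1
9 + 5 + 3 + 1 + 1
9 + 3 + 3 + 3 + 1
7 + 7 + 3 + 1 + 1
7 + 5 + 5 + 1 + 1
7 + 5 + 3 + 3 + 1
7 + 3 + 3 + 3 + 3
5 + 5 + 5 + 3 + 1
5 + 5 + 3 + 3 + 3
Counting gives 13.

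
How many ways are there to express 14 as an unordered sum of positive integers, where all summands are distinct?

Enumerating:
14
13,1
12,2
11,3
11,2,1
10,4
10,3,1
9,5
9,4,1
9,3,2
8,6
8,5,1
8,4,2
8,3,2,1
7,6,1
7,5,2
7,4,3
7,4,2,1
6,5,3
6,5,2,1
6,4,3,1
5,4,3,2

22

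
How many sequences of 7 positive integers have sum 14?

1716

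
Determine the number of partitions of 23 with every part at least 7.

8

The partitions of 23 that satisfy the conditions:
23
7, 16
8, 15
9, 14
10, 13
11, 12
7, 7, 9
7, 8, 8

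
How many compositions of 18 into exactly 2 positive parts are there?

17

Equivalently, choose which 1 of the 17 gaps become plus signs: C(17,1) = 17.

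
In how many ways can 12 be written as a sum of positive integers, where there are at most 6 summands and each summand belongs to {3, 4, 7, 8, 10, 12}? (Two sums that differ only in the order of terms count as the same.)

Enumerating:
12
8, 4
4, 4, 4
3, 3, 3, 3

4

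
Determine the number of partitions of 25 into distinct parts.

142

There are 142 such partitions.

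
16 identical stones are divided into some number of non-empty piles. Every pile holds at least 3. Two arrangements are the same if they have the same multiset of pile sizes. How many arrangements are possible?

Enumerating:
16
3+13
4+12
5+11
6+10
3+3+10
7+9
3+4+9
8+8
3+5+8
4+4+8
3+6+7
4+5+7
3+3+3+7
4+6+6
5+5+6
3+3+4+6
3+3+5+5
3+4+4+5
4+4+4+4
3+3+3+3+4

21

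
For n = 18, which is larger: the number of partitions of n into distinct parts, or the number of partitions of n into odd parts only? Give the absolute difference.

0

Partitions of 18 into distinct parts: 46.
Partitions of 18 into odd parts only: 46.
|46 − 46| = 0.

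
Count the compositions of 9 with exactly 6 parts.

A composition of 9 into 6 positive parts is chosen by placing 5 dividers among the 8 gaps between 9 units: C(8,5) = 56.

56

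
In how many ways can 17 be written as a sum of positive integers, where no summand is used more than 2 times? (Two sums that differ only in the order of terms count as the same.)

108

Direct enumeration gives 108 partitions.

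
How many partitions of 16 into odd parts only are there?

32

There are too many to list fully; the first 12 (by largest part) are:
15 + 1
13 + 3
13 + 1 + 1 + 1
11 + 5
11 + 3 + 1 + 1
11 + 1 + 1 + 1 + 1 + 1
9 + 7
9 + 5 + 1 + 1
9 + 3 + 3 + 1
9 + 3 + 1 + 1 + 1 + 1
9 + 1 + 1 + 1 + 1 + 1 + 1 + 1
7 + 7 + 1 + 1
…and 20 more, for 32 total.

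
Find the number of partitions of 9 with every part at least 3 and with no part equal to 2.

4

They are:
9
6,3
5,4
3,3,3
That's 4 in total.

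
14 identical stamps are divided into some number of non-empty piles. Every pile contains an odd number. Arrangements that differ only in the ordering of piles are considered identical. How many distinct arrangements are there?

22

The partitions of 14 that satisfy the conditions:
13+1
11+3
11+1+1+1
9+5
9+3+1+1
9+1+1+1+1+1
7+7
7+5+1+1
7+3+3+1
7+3+1+1+1+1
7+1+1+1+1+1+1+1
5+5+3+1
5+5+1+1+1+1
5+3+3+3
5+3+3+1+1+1
5+3+1+1+1+1+1+1
5+1+1+1+1+1+1+1+1+1
3+3+3+3+1+1
3+3+3+1+1+1+1+1
3+3+1+1+1+1+1+1+1+1
3+1+1+1+1+1+1+1+1+1+1+1
1+1+1+1+1+1+1+1+1+1+1+1+1+1
That's 22 in total.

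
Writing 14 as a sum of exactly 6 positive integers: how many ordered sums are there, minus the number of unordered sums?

Ordered (compositions into 6 parts): C(13,5) = 1287.
Unordered (partitions into 6 parts): 20.
Difference: 1287 − 20 = 1267.

1267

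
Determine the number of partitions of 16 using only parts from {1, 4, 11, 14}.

The partitions of 16 that satisfy the conditions:
1, 1, 14
1, 4, 11
1, 1, 1, 1, 1, 11
4, 4, 4, 4
1, 1, 1, 1, 4, 4, 4
1, 1, 1, 1, 1, 1, 1, 1, 4, 4
1, 1, 1, 1, 1, 1, 1, 1, 1, 1, 1, 1, 4
1, 1, 1, 1, 1, 1, 1, 1, 1, 1, 1, 1, 1, 1, 1, 1
Counting gives 8.

8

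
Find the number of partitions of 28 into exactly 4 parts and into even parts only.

23

The partitions of 28 that satisfy the conditions:
22,2,2,2
20,4,2,2
18,6,2,2
18,4,4,2
16,8,2,2
16,6,4,2
16,4,4,4
14,10,2,2
14,8,4,2
14,6,6,2
14,6,4,4
12,12,2,2
12,10,4,2
12,8,6,2
12,8,4,4
12,6,6,4
10,10,6,2
10,10,4,4
10,8,8,2
10,8,6,4
10,6,6,6
8,8,8,4
8,8,6,6
Counting gives 23.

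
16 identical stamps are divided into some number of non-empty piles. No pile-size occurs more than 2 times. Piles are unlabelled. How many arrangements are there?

89

There are 89 such partitions.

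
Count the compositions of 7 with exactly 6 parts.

Equivalently, choose which 5 of the 6 gaps become plus signs: C(6,5) = 6.

6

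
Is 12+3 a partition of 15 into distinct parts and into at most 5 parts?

Yes

The parts sum to 15, and the condition 'all summands are distinct' holds; the condition 'there are at most 5 summands' holds.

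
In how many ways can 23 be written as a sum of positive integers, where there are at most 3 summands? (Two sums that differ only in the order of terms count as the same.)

There are too many to list fully; the first 12 (by largest part) are:
23
22+1
21+2
21+1+1
20+3
20+2+1
19+4
19+3+1
19+2+2
18+5
18+4+1
18+3+2
…and 44 more, for 56 total.

56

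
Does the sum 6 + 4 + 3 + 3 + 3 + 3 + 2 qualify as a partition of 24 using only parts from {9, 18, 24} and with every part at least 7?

No

The parts sum to 24, and the condition 'each summand belongs to {9, 18, 24}' is violated.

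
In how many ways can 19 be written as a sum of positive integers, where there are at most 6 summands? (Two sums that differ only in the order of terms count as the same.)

235

A full systematic count gives 235.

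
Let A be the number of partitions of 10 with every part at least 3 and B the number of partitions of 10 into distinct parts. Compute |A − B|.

Partitions of 10 with every part at least 3: 5.
Partitions of 10 into distinct parts: 10.
|5 − 10| = 5.

5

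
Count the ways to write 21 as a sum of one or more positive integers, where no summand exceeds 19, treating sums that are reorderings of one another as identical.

There are 790 such partitions.

790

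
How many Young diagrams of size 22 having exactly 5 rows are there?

Systematic enumeration (by largest part, then next-largest, …) yields 119.

119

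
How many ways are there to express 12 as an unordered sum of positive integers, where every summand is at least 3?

They are:
12
9+3
8+4
7+5
6+6
6+3+3
5+4+3
4+4+4
3+3+3+3
Counting gives 9.

9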